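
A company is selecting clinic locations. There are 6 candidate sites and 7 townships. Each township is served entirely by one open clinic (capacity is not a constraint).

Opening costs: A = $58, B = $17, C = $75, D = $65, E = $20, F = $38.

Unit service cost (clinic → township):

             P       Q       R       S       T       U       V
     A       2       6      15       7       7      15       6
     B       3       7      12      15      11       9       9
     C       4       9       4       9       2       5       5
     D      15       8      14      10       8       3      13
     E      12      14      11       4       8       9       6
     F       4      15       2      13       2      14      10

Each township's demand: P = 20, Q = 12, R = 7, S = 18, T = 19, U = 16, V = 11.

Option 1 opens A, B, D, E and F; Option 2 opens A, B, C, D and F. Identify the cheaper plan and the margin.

Option 1 is cheaper by 98.

Option 1: {A, B, D, E, F}: P→A 2·20=40, Q→A 6·12=72, R→F 2·7=14, S→E 4·18=72, T→F 2·19=38, U→D 3·16=48, V→A 6·11=66. Service 350; fixed 198; total 548.
Option 2: {A, B, C, D, F}: P→A 2·20=40, Q→A 6·12=72, R→F 2·7=14, S→A 7·18=126, T→C 2·19=38, U→D 3·16=48, V→C 5·11=55. Service 393; fixed 253; total 646.
Difference: |548 − 646| = 98.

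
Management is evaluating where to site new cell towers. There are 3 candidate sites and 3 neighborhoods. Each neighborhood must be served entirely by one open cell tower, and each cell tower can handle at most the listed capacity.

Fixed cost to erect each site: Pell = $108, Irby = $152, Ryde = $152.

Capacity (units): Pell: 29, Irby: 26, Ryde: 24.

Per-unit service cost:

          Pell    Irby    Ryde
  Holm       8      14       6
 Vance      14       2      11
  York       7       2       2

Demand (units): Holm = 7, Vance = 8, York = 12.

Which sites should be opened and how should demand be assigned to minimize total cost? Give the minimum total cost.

Open {Pell, Irby}: Holm→Pell 8·7=56, Vance→Irby 2·8=16, York→Irby 2·12=24.
Loads: Pell carries 7/29, Irby carries 20/26. Service 96; fixed 260; total 356.
Next best feasible plan costs 360.

Minimum total cost: 356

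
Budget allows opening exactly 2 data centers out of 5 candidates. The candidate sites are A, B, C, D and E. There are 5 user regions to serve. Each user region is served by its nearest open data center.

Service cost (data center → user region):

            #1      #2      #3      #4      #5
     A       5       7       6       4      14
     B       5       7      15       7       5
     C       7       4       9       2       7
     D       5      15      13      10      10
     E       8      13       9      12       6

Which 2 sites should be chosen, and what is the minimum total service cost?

Choose A and C; total service cost 24.

With exactly 2 open, each user region uses its cheapest among the chosen.
{A, C}: #1→A 5, #2→C 4, #3→A 6, #4→C 2, #5→C 7. Service cost 24.
{B, C}: service cost 25
{A, B}: service cost 27
Among all 10 size-2 choices, {A, C} is lowest.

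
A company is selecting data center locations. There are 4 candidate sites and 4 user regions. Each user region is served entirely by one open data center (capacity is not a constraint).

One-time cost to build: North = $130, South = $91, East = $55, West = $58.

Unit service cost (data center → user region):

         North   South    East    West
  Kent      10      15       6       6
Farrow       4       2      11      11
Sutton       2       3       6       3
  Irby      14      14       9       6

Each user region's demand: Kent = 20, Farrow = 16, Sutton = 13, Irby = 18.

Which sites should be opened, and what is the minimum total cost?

For any fixed open set, each user region goes to its cheapest open site; total = fixed + service.
{South, West}: Kent→West 6·20=120, Farrow→South 2·16=32, Sutton→South 3·13=39, Irby→West 6·18=108. Service 299; fixed 149; total 448.
{South, East}: service 353 + fixed 146 = 499
{West}: service 443 + fixed 58 = 501
{North, South, East, West}: service 286 + fixed 334 = 620
No other subset beats 448.

Open South and West; minimum total cost 448.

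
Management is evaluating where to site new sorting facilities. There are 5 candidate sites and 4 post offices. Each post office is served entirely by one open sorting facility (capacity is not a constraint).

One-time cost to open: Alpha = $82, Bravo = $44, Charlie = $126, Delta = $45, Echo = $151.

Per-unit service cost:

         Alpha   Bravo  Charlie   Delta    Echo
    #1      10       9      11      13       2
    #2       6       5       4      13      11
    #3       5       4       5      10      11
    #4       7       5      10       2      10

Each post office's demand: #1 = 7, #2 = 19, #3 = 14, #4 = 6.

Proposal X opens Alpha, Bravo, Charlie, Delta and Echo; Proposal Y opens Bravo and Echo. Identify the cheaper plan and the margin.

Proposal Y is cheaper by 216.

Proposal X: {Alpha, Bravo, Charlie, Delta, Echo}: #1→Echo 2·7=14, #2→Charlie 4·19=76, #3→Bravo 4·14=56, #4→Delta 2·6=12. Service 158; fixed 448; total 606.
Proposal Y: {Bravo, Echo}: #1→Echo 2·7=14, #2→Bravo 5·19=95, #3→Bravo 4·14=56, #4→Bravo 5·6=30. Service 195; fixed 195; total 390.
Difference: |606 − 390| = 216.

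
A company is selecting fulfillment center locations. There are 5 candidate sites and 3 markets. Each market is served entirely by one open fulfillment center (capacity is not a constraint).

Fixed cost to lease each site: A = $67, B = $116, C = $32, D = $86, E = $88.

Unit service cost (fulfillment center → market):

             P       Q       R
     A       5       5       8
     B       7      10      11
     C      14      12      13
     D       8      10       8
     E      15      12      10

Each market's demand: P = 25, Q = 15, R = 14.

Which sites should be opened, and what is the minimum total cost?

For any fixed open set, each market goes to its cheapest open site; total = fixed + service.
{A}: P→A 5·25=125, Q→A 5·15=75, R→A 8·14=112. Service 312; fixed 67; total 379.
{A, C}: service 312 + fixed 99 = 411
{A, D}: service 312 + fixed 153 = 465
{A, B, C, D, E}: P→A 5·25=125, Q→A 5·15=75, R→A 8·14=112. Service 312; fixed 389; total 701.
No other subset beats 379.

Open A only; minimum total cost 379.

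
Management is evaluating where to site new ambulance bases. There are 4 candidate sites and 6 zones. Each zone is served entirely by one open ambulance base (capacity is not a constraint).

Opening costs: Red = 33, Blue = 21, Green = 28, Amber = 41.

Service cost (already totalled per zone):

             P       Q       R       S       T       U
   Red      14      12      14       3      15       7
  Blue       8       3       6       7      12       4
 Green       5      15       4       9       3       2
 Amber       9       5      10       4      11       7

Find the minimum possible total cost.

For any fixed open set, each zone goes to its cheapest open site; total = fixed + service.
{Blue}: P→Blue 8, Q→Blue 3, R→Blue 6, S→Blue 7, T→Blue 12, U→Blue 4. Service 40; fixed 21; total 61.
{Green}: service 38 + fixed 28 = 66
{Blue, Green}: service 24 + fixed 49 = 73
{Red, Blue, Green, Amber}: service 20 + fixed 123 = 143
No other subset beats 61.

Minimum total cost: 61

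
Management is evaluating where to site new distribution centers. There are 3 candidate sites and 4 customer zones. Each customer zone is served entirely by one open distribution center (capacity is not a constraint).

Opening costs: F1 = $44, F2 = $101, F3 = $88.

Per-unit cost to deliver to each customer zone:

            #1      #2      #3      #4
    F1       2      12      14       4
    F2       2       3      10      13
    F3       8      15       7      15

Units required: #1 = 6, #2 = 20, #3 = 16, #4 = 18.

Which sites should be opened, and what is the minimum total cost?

Open F1 and F2; minimum total cost 449.

For any fixed open set, each customer zone goes to its cheapest open site; total = fixed + service.
{F1, F2}: #1→F1 2·6=12, #2→F2 3·20=60, #3→F2 10·16=160, #4→F1 4·18=72. Service 304; fixed 145; total 449.
{F1, F2, F3}: service 256 + fixed 233 = 489
{F2}: service 466 + fixed 101 = 567
{F1}: #1→F1 2·6=12, #2→F1 12·20=240, #3→F1 14·16=224, #4→F1 4·18=72. Service 548; fixed 44; total 592.
No other subset beats 449.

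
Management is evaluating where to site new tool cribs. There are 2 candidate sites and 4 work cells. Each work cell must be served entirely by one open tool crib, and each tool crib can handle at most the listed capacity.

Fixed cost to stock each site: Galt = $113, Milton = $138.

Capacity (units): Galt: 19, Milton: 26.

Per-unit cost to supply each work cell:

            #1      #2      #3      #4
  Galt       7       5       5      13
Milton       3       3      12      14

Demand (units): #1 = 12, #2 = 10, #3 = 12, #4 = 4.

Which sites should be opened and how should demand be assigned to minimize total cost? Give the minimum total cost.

Open {Galt, Milton}: #1→Milton 3·12=36, #2→Milton 3·10=30, #3→Galt 5·12=60, #4→Galt 13·4=52.
Loads: Galt carries 16/19, Milton carries 22/26. Service 178; fixed 251; total 429.
Next best feasible plan costs 433.

Minimum total cost: 429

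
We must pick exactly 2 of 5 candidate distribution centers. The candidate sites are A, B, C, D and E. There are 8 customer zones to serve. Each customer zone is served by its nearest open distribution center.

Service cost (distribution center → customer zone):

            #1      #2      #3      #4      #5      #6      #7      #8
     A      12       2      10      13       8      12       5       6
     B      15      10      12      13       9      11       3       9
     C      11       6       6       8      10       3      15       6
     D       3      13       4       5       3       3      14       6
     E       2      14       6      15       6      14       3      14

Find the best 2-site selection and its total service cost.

Choose A and D; total service cost 31.

With exactly 2 open, each customer zone uses its cheapest among the chosen.
{A, D}: #1→D 3, #2→A 2, #3→D 4, #4→D 5, #5→D 3, #6→D 3, #7→A 5, #8→A 6. Service cost 31.
{B, D}: service cost 37
{D, E}: service cost 39
Among all 10 size-2 choices, {A, D} is lowest.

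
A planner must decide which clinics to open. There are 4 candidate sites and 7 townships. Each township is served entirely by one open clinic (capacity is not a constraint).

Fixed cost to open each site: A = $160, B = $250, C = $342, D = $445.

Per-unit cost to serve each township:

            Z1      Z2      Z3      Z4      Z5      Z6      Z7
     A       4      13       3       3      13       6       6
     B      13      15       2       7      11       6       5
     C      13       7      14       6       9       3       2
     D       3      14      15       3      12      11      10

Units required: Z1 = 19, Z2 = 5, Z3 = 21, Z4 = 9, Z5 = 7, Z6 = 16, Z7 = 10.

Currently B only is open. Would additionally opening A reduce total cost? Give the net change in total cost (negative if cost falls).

Current service cost with {B}: 650.
Adding A: each township re-picks its cheapest; new service cost 433, saving 217.
Extra fixed cost: 160. Net change = 160 − 217 = -57.
(Totals: 900 → 843.)

Yes — net change −57 (cost falls by 57).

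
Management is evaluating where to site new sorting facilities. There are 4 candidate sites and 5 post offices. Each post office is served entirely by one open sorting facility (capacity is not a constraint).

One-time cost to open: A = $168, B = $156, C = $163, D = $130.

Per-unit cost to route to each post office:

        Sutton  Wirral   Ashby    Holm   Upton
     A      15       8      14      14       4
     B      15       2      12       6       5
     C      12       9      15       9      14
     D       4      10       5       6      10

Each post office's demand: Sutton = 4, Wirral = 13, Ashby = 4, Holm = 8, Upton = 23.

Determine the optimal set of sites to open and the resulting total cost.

For any fixed open set, each post office goes to its cheapest open site; total = fixed + service.
{B}: Sutton→B 15·4=60, Wirral→B 2·13=26, Ashby→B 12·4=48, Holm→B 6·8=48, Upton→B 5·23=115. Service 297; fixed 156; total 453.
{B, D}: service 225 + fixed 286 = 511
{D}: service 444 + fixed 130 = 574
{A, B, C, D}: Sutton→D 4·4=16, Wirral→B 2·13=26, Ashby→D 5·4=20, Holm→B 6·8=48, Upton→A 4·23=92. Service 202; fixed 617; total 819.
No other subset beats 453.

Open B only; minimum total cost 453.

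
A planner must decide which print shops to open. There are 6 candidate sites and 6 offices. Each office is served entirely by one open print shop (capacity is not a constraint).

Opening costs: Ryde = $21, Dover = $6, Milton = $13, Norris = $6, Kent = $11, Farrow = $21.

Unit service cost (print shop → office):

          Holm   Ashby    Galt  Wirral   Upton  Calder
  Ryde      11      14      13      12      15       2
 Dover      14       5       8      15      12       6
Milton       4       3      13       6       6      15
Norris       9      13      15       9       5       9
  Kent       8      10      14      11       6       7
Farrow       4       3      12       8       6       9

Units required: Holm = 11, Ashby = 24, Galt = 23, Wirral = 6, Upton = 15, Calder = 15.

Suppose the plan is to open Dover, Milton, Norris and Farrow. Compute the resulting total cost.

Each office is assigned to its cheapest site among the open ones.
{Dover, Milton, Norris, Farrow}: Holm→Milton 4·11=44, Ashby→Milton 3·24=72, Galt→Dover 8·23=184, Wirral→Milton 6·6=36, Upton→Norris 5·15=75, Calder→Dover 6·15=90. Service 501; fixed 46; total 547.

Total cost: 547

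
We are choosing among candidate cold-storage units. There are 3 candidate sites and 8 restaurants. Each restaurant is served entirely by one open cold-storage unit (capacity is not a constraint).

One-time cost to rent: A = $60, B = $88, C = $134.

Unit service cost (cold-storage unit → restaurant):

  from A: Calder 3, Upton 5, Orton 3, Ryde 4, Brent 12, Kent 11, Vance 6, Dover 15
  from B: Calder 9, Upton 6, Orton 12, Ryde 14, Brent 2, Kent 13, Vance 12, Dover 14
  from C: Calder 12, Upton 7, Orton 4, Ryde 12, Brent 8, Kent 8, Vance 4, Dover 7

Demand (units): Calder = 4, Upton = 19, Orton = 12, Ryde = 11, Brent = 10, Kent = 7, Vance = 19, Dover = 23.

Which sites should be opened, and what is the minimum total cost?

For any fixed open set, each restaurant goes to its cheapest open site; total = fixed + service.
{A, C}: Calder→A 3·4=12, Upton→A 5·19=95, Orton→A 3·12=36, Ryde→A 4·11=44, Brent→C 8·10=80, Kent→C 8·7=56, Vance→C 4·19=76, Dover→C 7·23=161. Service 560; fixed 194; total 754.
{A, B, C}: service 500 + fixed 282 = 782
{B, C}: Calder→B 9·4=36, Upton→B 6·19=114, Orton→C 4·12=48, Ryde→C 12·11=132, Brent→B 2·10=20, Kent→C 8·7=56, Vance→C 4·19=76, Dover→C 7·23=161. Service 643; fixed 222; total 865.
{A}: service 843 + fixed 60 = 903
No other subset beats 754.

Open A and C; minimum total cost 754.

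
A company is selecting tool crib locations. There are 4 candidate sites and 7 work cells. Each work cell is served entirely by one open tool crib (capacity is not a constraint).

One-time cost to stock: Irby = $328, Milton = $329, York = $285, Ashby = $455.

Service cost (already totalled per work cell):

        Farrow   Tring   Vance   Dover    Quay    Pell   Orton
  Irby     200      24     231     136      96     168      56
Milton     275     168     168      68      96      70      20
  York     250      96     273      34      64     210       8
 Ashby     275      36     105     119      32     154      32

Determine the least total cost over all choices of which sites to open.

For any fixed open set, each work cell goes to its cheapest open site; total = fixed + service.
{Milton}: Farrow→Milton 275, Tring→Milton 168, Vance→Milton 168, Dover→Milton 68, Quay→Milton 96, Pell→Milton 70, Orton→Milton 20. Service 865; fixed 329; total 1194.
{Ashby}: Farrow→Ashby 275, Tring→Ashby 36, Vance→Ashby 105, Dover→Ashby 119, Quay→Ashby 32, Pell→Ashby 154, Orton→Ashby 32. Service 753; fixed 455; total 1208.
{York}: service 935 + fixed 285 = 1220
{Irby, Milton, York, Ashby}: Farrow→Irby 200, Tring→Irby 24, Vance→Ashby 105, Dover→York 34, Quay→Ashby 32, Pell→Milton 70, Orton→York 8. Service 473; fixed 1397; total 1870.
No other subset beats 1194.

Minimum total cost: 1194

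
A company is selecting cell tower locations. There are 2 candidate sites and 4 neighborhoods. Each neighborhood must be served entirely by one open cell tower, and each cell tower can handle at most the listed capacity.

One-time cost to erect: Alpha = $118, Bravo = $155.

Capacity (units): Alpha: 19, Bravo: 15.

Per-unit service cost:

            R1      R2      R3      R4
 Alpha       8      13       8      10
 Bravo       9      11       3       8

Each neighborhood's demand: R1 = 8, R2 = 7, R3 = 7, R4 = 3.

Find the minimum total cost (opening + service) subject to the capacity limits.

Open {Alpha, Bravo}: R1→Alpha 8·8=64, R2→Bravo 11·7=77, R3→Bravo 3·7=21, R4→Alpha 10·3=30.
Loads: Alpha carries 11/19, Bravo carries 14/15. Service 192; fixed 273; total 465.
Next best feasible plan costs 473.

Minimum total cost: 465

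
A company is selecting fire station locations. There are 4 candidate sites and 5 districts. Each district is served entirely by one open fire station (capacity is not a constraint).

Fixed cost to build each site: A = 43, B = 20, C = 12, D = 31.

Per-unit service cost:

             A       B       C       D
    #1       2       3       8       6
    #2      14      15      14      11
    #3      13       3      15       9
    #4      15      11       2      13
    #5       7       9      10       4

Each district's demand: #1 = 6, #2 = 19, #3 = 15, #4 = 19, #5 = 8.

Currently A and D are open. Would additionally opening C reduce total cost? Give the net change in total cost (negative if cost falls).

Yes — net change −197 (cost falls by 197).

Current service cost with {A, D}: 635.
Adding C: each district re-picks its cheapest; new service cost 426, saving 209.
Extra fixed cost: 12. Net change = 12 − 209 = -197.
(Totals: 709 → 512.)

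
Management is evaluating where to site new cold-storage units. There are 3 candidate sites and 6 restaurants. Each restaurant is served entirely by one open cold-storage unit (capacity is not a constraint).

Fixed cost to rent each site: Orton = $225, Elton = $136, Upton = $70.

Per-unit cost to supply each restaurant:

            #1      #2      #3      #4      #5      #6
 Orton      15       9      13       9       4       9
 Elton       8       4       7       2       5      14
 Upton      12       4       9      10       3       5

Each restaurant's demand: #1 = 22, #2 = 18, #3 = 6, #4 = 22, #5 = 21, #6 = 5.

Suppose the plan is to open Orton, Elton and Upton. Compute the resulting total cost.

Total cost: 853

Each restaurant is assigned to its cheapest site among the open ones.
{Orton, Elton, Upton}: #1→Elton 8·22=176, #2→Elton 4·18=72, #3→Elton 7·6=42, #4→Elton 2·22=44, #5→Upton 3·21=63, #6→Upton 5·5=25. Service 422; fixed 431; total 853.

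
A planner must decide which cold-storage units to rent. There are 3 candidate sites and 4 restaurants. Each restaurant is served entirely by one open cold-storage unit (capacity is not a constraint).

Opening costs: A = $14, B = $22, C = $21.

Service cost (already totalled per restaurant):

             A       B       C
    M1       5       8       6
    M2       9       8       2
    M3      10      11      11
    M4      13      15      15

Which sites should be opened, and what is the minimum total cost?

Open A only; minimum total cost 51.

For any fixed open set, each restaurant goes to its cheapest open site; total = fixed + service.
{A}: M1→A 5, M2→A 9, M3→A 10, M4→A 13. Service 37; fixed 14; total 51.
{C}: service 34 + fixed 21 = 55
{B}: service 42 + fixed 22 = 64
{A, B, C}: M1→A 5, M2→C 2, M3→A 10, M4→A 13. Service 30; fixed 57; total 87.
(All 7 nonempty subsets were checked; A only is lowest.)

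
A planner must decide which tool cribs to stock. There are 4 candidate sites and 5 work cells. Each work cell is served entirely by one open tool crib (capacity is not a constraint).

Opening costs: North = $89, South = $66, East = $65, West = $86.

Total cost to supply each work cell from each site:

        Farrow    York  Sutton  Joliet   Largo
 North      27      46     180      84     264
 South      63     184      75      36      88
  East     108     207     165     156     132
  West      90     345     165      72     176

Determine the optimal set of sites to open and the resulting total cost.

For any fixed open set, each work cell goes to its cheapest open site; total = fixed + service.
{North, South}: Farrow→North 27, York→North 46, Sutton→South 75, Joliet→South 36, Largo→South 88. Service 272; fixed 155; total 427.
{North, South, East}: service 272 + fixed 220 = 492
{South}: service 446 + fixed 66 = 512
{North, South, East, West}: Farrow→North 27, York→North 46, Sutton→South 75, Joliet→South 36, Largo→South 88. Service 272; fixed 306; total 578.
No other subset beats 427.

Open North and South; minimum total cost 427.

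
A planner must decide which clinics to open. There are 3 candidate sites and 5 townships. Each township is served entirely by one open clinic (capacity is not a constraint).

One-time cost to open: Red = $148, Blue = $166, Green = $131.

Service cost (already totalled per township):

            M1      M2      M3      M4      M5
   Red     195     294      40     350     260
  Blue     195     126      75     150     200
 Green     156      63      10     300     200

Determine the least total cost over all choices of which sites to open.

For any fixed open set, each township goes to its cheapest open site; total = fixed + service.
{Green}: M1→Green 156, M2→Green 63, M3→Green 10, M4→Green 300, M5→Green 200. Service 729; fixed 131; total 860.
{Blue, Green}: service 579 + fixed 297 = 876
{Blue}: service 746 + fixed 166 = 912
{Red, Blue, Green}: service 579 + fixed 445 = 1024
No other subset beats 860.

Minimum total cost: 860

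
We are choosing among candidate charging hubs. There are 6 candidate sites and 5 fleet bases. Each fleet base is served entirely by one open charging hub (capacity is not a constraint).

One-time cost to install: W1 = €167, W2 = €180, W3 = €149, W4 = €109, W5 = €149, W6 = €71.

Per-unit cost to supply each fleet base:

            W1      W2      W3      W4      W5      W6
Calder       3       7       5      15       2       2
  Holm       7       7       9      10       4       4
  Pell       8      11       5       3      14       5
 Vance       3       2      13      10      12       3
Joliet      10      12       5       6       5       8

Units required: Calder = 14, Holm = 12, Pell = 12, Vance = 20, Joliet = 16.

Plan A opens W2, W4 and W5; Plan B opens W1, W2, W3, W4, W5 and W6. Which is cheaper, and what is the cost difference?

Plan A: {W2, W4, W5}: Calder→W5 2·14=28, Holm→W5 4·12=48, Pell→W4 3·12=36, Vance→W2 2·20=40, Joliet→W5 5·16=80. Service 232; fixed 438; total 670.
Plan B: {W1, W2, W3, W4, W5, W6}: Calder→W5 2·14=28, Holm→W5 4·12=48, Pell→W4 3·12=36, Vance→W2 2·20=40, Joliet→W3 5·16=80. Service 232; fixed 825; total 1057.
Difference: |670 − 1057| = 387.

Plan A is cheaper by 387.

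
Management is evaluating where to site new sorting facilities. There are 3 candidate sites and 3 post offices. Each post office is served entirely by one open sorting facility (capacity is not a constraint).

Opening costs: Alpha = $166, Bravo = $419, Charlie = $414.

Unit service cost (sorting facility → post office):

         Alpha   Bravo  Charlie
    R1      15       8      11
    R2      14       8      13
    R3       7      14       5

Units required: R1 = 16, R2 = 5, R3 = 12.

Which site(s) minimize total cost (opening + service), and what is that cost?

Open Alpha only; minimum total cost 560.

For any fixed open set, each post office goes to its cheapest open site; total = fixed + service.
{Alpha}: R1→Alpha 15·16=240, R2→Alpha 14·5=70, R3→Alpha 7·12=84. Service 394; fixed 166; total 560.
{Charlie}: service 301 + fixed 414 = 715
{Bravo}: R1→Bravo 8·16=128, R2→Bravo 8·5=40, R3→Bravo 14·12=168. Service 336; fixed 419; total 755.
{Alpha, Bravo, Charlie}: R1→Bravo 8·16=128, R2→Bravo 8·5=40, R3→Charlie 5·12=60. Service 228; fixed 999; total 1227.
No other subset beats 560.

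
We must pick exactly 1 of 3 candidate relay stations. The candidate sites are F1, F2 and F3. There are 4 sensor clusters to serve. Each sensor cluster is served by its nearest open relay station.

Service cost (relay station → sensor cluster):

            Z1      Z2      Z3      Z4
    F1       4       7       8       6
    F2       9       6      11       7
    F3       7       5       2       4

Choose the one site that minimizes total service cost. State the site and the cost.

Choose F3 only; total service cost 18.

With exactly 1 open, each sensor cluster uses its cheapest among the chosen.
{F3}: Z1→F3 7, Z2→F3 5, Z3→F3 2, Z4→F3 4. Service cost 18.
{F1}: service cost 25
{F2}: service cost 33
Among all 3 size-1 choices, {F3} is lowest.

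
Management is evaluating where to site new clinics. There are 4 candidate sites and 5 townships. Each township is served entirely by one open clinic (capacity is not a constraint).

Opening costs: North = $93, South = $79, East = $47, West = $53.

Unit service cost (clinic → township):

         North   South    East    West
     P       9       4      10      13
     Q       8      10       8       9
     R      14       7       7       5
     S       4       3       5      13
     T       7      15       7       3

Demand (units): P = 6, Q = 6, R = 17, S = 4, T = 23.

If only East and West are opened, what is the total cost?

Each township is assigned to its cheapest site among the open ones.
{East, West}: P→East 10·6=60, Q→East 8·6=48, R→West 5·17=85, S→East 5·4=20, T→West 3·23=69. Service 282; fixed 100; total 382.

Total cost: 382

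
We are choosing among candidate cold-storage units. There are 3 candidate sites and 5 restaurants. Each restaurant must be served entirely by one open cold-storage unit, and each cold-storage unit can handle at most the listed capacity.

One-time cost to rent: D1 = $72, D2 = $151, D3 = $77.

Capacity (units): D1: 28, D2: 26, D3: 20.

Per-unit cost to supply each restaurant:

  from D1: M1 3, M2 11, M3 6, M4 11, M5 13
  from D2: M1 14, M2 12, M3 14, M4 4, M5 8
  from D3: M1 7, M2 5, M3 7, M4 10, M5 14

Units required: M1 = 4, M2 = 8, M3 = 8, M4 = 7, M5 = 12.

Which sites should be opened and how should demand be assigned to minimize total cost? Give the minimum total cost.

Open {D1, D3}: M1→D1 3·4=12, M2→D3 5·8=40, M3→D1 6·8=48, M4→D3 10·7=70, M5→D1 13·12=156.
Loads: D1 carries 24/28, D3 carries 15/20. Service 326; fixed 149; total 475.
Next best feasible plan costs 476.

Minimum total cost: 475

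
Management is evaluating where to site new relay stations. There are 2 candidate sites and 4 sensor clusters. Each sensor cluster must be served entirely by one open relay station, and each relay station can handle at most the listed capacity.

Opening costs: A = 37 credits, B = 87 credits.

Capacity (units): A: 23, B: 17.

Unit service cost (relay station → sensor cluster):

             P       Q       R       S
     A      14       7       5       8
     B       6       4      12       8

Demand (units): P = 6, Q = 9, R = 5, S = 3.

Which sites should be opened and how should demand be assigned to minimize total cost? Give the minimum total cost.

Minimum total cost: 233

Open {A}: P→A 14·6=84, Q→A 7·9=63, R→A 5·5=25, S→A 8·3=24.
Loads: A carries 23/23. Service 196; fixed 37; total 233.
Next best feasible plan costs 245.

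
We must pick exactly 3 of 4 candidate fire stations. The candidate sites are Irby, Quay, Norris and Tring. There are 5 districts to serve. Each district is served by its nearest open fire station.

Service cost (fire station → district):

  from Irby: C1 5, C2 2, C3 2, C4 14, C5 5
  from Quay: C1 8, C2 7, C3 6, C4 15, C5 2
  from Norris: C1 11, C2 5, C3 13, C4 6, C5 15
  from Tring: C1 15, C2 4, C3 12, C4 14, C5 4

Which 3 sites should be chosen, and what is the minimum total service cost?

Choose Irby, Quay and Norris; total service cost 17.

With exactly 3 open, each district uses its cheapest among the chosen.
{Irby, Quay, Norris}: C1→Irby 5, C2→Irby 2, C3→Irby 2, C4→Norris 6, C5→Quay 2. Service cost 17.
{Irby, Norris, Tring}: service cost 19
{Irby, Quay, Tring}: service cost 25
Among all 4 size-3 choices, {Irby, Quay, Norris} is lowest.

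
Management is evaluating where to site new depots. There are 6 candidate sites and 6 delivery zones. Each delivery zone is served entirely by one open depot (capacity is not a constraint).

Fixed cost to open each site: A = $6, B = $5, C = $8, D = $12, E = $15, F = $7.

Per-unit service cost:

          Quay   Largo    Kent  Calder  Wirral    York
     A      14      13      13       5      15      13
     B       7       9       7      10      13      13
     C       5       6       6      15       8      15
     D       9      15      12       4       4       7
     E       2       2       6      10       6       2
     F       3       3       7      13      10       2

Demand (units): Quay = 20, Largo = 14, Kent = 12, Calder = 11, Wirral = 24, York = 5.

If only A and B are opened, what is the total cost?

Total cost: 793

Each delivery zone is assigned to its cheapest site among the open ones.
{A, B}: Quay→B 7·20=140, Largo→B 9·14=126, Kent→B 7·12=84, Calder→A 5·11=55, Wirral→B 13·24=312, York→A 13·5=65. Service 782; fixed 11; total 793.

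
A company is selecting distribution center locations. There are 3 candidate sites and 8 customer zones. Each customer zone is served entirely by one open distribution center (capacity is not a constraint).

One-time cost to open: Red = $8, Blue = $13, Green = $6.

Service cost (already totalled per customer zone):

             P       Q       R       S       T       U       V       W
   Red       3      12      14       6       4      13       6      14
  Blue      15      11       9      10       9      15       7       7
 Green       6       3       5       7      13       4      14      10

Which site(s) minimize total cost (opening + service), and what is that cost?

For any fixed open set, each customer zone goes to its cheapest open site; total = fixed + service.
{Red, Green}: P→Red 3, Q→Green 3, R→Green 5, S→Red 6, T→Red 4, U→Green 4, V→Red 6, W→Green 10. Service 41; fixed 14; total 55.
{Red, Blue, Green}: P→Red 3, Q→Green 3, R→Green 5, S→Red 6, T→Red 4, U→Green 4, V→Red 6, W→Blue 7. Service 38; fixed 27; total 65.
{Blue, Green}: service 48 + fixed 19 = 67
{Green}: service 62 + fixed 6 = 68
No other subset beats 55.

Open Red and Green; minimum total cost 55.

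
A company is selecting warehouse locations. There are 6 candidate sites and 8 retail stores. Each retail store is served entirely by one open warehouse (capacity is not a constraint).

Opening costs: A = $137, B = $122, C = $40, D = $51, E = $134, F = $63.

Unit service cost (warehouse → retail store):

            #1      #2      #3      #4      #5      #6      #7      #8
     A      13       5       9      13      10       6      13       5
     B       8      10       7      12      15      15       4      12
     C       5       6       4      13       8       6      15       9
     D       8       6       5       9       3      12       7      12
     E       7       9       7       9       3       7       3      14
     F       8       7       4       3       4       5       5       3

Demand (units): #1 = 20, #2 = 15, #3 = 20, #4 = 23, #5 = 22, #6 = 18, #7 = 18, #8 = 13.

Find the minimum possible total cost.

For any fixed open set, each retail store goes to its cheapest open site; total = fixed + service.
{C, F}: #1→C 5·20=100, #2→C 6·15=90, #3→C 4·20=80, #4→F 3·23=69, #5→F 4·22=88, #6→F 5·18=90, #7→F 5·18=90, #8→F 3·13=39. Service 646; fixed 103; total 749.
{C, D, F}: service 624 + fixed 154 = 778
{F}: service 721 + fixed 63 = 784
{A, B, C, D, E, F}: service 573 + fixed 547 = 1120
No other subset beats 749.

Minimum total cost: 749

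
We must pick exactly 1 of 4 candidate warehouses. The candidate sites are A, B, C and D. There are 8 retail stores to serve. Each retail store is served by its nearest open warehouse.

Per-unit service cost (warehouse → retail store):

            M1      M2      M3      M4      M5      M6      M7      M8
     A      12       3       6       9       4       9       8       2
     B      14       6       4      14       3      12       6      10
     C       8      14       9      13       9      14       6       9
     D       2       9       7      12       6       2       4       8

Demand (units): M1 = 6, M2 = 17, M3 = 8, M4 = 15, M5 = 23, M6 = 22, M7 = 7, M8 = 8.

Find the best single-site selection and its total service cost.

Choose A only; total service cost 668.

With exactly 1 open, each retail store uses its cheapest among the chosen.
{A}: M1→A 12·6=72, M2→A 3·17=51, M3→A 6·8=48, M4→A 9·15=135, M5→A 4·23=92, M6→A 9·22=198, M7→A 8·7=56, M8→A 2·8=16. Service cost 668.
{D}: service cost 675
{B}: service cost 883
Among all 4 size-1 choices, {A} is lowest.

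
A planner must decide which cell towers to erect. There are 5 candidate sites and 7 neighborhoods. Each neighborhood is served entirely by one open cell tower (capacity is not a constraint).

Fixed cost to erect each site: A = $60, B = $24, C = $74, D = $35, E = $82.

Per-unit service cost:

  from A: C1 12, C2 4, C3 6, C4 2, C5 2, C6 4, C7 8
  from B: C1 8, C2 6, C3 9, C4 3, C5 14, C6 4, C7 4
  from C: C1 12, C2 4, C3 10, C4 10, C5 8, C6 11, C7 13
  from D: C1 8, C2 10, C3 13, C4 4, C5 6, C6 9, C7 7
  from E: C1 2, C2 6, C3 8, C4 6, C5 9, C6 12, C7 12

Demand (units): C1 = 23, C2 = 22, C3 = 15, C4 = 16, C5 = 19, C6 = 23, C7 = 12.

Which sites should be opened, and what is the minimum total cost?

Open A, B and E; minimum total cost 600.

For any fixed open set, each neighborhood goes to its cheapest open site; total = fixed + service.
{A, B, E}: C1→E 2·23=46, C2→A 4·22=88, C3→A 6·15=90, C4→A 2·16=32, C5→A 2·19=38, C6→A 4·23=92, C7→B 4·12=48. Service 434; fixed 166; total 600.
{A, E}: C1→E 2·23=46, C2→A 4·22=88, C3→A 6·15=90, C4→A 2·16=32, C5→A 2·19=38, C6→A 4·23=92, C7→A 8·12=96. Service 482; fixed 142; total 624.
{A, B, D, E}: service 434 + fixed 201 = 635
{A, B, C, D, E}: C1→E 2·23=46, C2→A 4·22=88, C3→A 6·15=90, C4→A 2·16=32, C5→A 2·19=38, C6→A 4·23=92, C7→B 4·12=48. Service 434; fixed 275; total 709.
No other subset beats 600.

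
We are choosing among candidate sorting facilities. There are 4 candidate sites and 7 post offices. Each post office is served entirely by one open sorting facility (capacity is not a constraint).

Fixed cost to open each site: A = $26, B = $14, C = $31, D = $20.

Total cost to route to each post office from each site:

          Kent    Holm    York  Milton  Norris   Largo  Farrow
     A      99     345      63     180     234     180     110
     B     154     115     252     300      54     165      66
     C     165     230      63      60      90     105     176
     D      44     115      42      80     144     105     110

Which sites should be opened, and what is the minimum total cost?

For any fixed open set, each post office goes to its cheapest open site; total = fixed + service.
{B, D}: Kent→D 44, Holm→B 115, York→D 42, Milton→D 80, Norris→B 54, Largo→D 105, Farrow→B 66. Service 506; fixed 34; total 540.
{B, C, D}: service 486 + fixed 65 = 551
{A, B, D}: service 506 + fixed 60 = 566
{A, B, C, D}: Kent→D 44, Holm→B 115, York→D 42, Milton→C 60, Norris→B 54, Largo→C 105, Farrow→B 66. Service 486; fixed 91; total 577.
No other subset beats 540.

Open B and D; minimum total cost 540.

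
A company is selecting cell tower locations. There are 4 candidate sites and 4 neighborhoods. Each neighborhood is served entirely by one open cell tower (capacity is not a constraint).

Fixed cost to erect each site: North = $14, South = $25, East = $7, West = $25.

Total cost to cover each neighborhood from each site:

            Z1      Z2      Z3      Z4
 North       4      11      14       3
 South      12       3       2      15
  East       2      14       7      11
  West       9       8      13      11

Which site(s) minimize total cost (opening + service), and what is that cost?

Open East only; minimum total cost 41.

For any fixed open set, each neighborhood goes to its cheapest open site; total = fixed + service.
{East}: Z1→East 2, Z2→East 14, Z3→East 7, Z4→East 11. Service 34; fixed 7; total 41.
{North, East}: service 23 + fixed 21 = 44
{North}: service 32 + fixed 14 = 46
{North, South, East, West}: Z1→East 2, Z2→South 3, Z3→South 2, Z4→North 3. Service 10; fixed 71; total 81.
No other subset beats 41.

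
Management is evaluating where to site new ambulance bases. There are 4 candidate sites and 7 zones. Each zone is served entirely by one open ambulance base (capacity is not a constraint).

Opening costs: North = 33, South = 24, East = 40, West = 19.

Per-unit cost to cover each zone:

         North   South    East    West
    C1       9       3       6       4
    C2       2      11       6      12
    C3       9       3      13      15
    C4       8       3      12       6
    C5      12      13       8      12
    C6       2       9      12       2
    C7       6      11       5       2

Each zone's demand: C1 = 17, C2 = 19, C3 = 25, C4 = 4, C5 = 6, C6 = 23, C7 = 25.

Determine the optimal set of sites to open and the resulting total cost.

For any fixed open set, each zone goes to its cheapest open site; total = fixed + service.
{North, South, West}: C1→South 3·17=51, C2→North 2·19=38, C3→South 3·25=75, C4→South 3·4=12, C5→North 12·6=72, C6→North 2·23=46, C7→West 2·25=50. Service 344; fixed 76; total 420.
{North, South, East, West}: service 320 + fixed 116 = 436
{South, East, West}: C1→South 3·17=51, C2→East 6·19=114, C3→South 3·25=75, C4→South 3·4=12, C5→East 8·6=48, C6→West 2·23=46, C7→West 2·25=50. Service 396; fixed 83; total 479.
{West}: service 863 + fixed 19 = 882
No other subset beats 420.

Open North, South and West; minimum total cost 420.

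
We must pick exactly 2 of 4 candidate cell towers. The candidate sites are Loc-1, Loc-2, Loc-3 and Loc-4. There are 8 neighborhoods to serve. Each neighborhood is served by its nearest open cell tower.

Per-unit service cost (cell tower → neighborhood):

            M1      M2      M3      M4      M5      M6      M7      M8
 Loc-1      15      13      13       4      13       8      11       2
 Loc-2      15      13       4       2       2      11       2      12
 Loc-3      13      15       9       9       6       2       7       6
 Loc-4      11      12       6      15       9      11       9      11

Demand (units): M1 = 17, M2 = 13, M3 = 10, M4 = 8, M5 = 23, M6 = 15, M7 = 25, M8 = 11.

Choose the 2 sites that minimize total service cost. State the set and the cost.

With exactly 2 open, each neighborhood uses its cheapest among the chosen.
{Loc-2, Loc-3}: M1→Loc-3 13·17=221, M2→Loc-2 13·13=169, M3→Loc-2 4·10=40, M4→Loc-2 2·8=16, M5→Loc-2 2·23=46, M6→Loc-3 2·15=30, M7→Loc-2 2·25=50, M8→Loc-3 6·11=66. Service cost 638.
{Loc-1, Loc-2}: service cost 718
{Loc-2, Loc-4}: service cost 781
Among all 6 size-2 choices, {Loc-2, Loc-3} is lowest.

Choose Loc-2 and Loc-3; total service cost 638.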